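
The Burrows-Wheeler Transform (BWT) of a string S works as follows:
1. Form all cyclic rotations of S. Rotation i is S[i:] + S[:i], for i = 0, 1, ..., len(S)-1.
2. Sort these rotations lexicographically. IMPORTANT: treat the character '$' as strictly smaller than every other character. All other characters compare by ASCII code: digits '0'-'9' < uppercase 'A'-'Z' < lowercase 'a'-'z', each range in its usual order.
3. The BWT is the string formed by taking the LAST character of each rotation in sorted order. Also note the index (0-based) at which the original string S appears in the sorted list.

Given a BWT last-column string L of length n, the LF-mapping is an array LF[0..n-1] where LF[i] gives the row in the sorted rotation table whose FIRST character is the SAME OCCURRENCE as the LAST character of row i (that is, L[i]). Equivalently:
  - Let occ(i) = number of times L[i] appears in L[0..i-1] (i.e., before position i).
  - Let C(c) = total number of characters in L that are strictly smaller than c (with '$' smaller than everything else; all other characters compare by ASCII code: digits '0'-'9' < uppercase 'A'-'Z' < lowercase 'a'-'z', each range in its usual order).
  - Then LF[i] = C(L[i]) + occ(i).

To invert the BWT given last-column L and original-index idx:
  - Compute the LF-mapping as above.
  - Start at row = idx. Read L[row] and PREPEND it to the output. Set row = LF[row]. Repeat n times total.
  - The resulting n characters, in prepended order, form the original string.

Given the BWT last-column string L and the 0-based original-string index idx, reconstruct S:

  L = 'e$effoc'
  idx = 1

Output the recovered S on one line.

LF mapping: 2 0 3 4 5 6 1
Walk LF starting at row 1, prepending L[row]:
  step 1: row=1, L[1]='$', prepend. Next row=LF[1]=0
  step 2: row=0, L[0]='e', prepend. Next row=LF[0]=2
  step 3: row=2, L[2]='e', prepend. Next row=LF[2]=3
  step 4: row=3, L[3]='f', prepend. Next row=LF[3]=4
  step 5: row=4, L[4]='f', prepend. Next row=LF[4]=5
  step 6: row=5, L[5]='o', prepend. Next row=LF[5]=6
  step 7: row=6, L[6]='c', prepend. Next row=LF[6]=1
Reversed output: coffee$

Answer: coffee$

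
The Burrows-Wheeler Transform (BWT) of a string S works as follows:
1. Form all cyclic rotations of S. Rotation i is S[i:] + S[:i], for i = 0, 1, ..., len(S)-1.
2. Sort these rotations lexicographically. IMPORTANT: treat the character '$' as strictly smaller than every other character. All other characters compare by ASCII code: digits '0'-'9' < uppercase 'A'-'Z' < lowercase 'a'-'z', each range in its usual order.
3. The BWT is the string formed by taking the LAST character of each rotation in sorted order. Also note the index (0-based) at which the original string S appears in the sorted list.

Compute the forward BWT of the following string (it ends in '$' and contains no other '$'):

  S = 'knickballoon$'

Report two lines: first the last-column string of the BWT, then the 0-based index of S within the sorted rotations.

All 13 rotations (rotation i = S[i:]+S[:i]):
  rot[0] = knickballoon$
  rot[1] = nickballoon$k
  rot[2] = ickballoon$kn
  rot[3] = ckballoon$kni
  rot[4] = kballoon$knic
  rot[5] = balloon$knick
  rot[6] = alloon$knickb
  rot[7] = lloon$knickba
  rot[8] = loon$knickbal
  rot[9] = oon$knickball
  rot[10] = on$knickballo
  rot[11] = n$knickballoo
  rot[12] = $knickballoon
Sorted (with $ < everything):
  sorted[0] = $knickballoon  (last char: 'n')
  sorted[1] = alloon$knickb  (last char: 'b')
  sorted[2] = balloon$knick  (last char: 'k')
  sorted[3] = ckballoon$kni  (last char: 'i')
  sorted[4] = ickballoon$kn  (last char: 'n')
  sorted[5] = kballoon$knic  (last char: 'c')
  sorted[6] = knickballoon$  (last char: '$')
  sorted[7] = lloon$knickba  (last char: 'a')
  sorted[8] = loon$knickbal  (last char: 'l')
  sorted[9] = n$knickballoo  (last char: 'o')
  sorted[10] = nickballoon$k  (last char: 'k')
  sorted[11] = on$knickballo  (last char: 'o')
  sorted[12] = oon$knickball  (last char: 'l')
Last column: nbkinc$alokol
Original string S is at sorted index 6

Answer: nbkinc$alokol
6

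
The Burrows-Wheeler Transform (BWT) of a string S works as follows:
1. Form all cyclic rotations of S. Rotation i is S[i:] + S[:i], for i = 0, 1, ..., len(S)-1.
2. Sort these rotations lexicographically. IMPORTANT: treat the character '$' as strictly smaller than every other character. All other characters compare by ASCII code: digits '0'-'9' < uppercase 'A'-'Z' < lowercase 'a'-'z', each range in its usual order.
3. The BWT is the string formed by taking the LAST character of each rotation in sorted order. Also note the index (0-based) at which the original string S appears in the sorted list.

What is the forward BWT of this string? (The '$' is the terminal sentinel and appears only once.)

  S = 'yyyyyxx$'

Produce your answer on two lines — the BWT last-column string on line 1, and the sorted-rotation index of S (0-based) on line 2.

All 8 rotations (rotation i = S[i:]+S[:i]):
  rot[0] = yyyyyxx$
  rot[1] = yyyyxx$y
  rot[2] = yyyxx$yy
  rot[3] = yyxx$yyy
  rot[4] = yxx$yyyy
  rot[5] = xx$yyyyy
  rot[6] = x$yyyyyx
  rot[7] = $yyyyyxx
Sorted (with $ < everything):
  sorted[0] = $yyyyyxx  (last char: 'x')
  sorted[1] = x$yyyyyx  (last char: 'x')
  sorted[2] = xx$yyyyy  (last char: 'y')
  sorted[3] = yxx$yyyy  (last char: 'y')
  sorted[4] = yyxx$yyy  (last char: 'y')
  sorted[5] = yyyxx$yy  (last char: 'y')
  sorted[6] = yyyyxx$y  (last char: 'y')
  sorted[7] = yyyyyxx$  (last char: '$')
Last column: xxyyyyy$
Original string S is at sorted index 7

Answer: xxyyyyy$
7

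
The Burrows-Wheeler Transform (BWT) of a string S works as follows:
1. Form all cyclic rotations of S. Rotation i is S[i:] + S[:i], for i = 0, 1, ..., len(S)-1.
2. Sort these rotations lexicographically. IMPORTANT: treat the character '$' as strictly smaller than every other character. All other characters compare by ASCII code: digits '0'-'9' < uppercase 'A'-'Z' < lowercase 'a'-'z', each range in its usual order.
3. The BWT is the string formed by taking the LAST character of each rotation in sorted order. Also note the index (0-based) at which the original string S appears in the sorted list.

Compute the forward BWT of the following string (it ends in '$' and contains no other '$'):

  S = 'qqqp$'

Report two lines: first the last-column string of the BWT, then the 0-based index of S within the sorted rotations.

Answer: pqqq$
4

Derivation:
All 5 rotations (rotation i = S[i:]+S[:i]):
  rot[0] = qqqp$
  rot[1] = qqp$q
  rot[2] = qp$qq
  rot[3] = p$qqq
  rot[4] = $qqqp
Sorted (with $ < everything):
  sorted[0] = $qqqp  (last char: 'p')
  sorted[1] = p$qqq  (last char: 'q')
  sorted[2] = qp$qq  (last char: 'q')
  sorted[3] = qqp$q  (last char: 'q')
  sorted[4] = qqqp$  (last char: '$')
Last column: pqqq$
Original string S is at sorted index 4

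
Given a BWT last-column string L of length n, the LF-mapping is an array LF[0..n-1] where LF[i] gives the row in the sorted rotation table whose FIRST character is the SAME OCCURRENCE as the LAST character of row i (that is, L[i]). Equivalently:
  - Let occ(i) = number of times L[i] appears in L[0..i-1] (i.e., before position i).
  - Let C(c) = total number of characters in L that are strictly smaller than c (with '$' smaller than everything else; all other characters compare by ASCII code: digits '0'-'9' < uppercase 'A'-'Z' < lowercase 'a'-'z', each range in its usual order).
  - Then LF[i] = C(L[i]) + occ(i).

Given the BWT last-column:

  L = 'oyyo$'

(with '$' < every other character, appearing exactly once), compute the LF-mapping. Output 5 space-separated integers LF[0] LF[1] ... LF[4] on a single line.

Answer: 1 3 4 2 0

Derivation:
Char counts: '$':1, 'o':2, 'y':2
C (first-col start): C('$')=0, C('o')=1, C('y')=3
L[0]='o': occ=0, LF[0]=C('o')+0=1+0=1
L[1]='y': occ=0, LF[1]=C('y')+0=3+0=3
L[2]='y': occ=1, LF[2]=C('y')+1=3+1=4
L[3]='o': occ=1, LF[3]=C('o')+1=1+1=2
L[4]='$': occ=0, LF[4]=C('$')+0=0+0=0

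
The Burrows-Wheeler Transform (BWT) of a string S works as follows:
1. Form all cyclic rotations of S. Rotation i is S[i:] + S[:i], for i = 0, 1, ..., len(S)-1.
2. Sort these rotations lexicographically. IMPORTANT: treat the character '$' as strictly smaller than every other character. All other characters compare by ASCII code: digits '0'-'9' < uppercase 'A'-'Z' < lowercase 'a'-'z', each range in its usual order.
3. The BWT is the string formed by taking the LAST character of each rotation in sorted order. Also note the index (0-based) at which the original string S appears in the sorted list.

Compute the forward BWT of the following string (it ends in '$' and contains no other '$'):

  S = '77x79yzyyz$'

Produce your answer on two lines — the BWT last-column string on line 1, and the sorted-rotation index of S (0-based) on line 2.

All 11 rotations (rotation i = S[i:]+S[:i]):
  rot[0] = 77x79yzyyz$
  rot[1] = 7x79yzyyz$7
  rot[2] = x79yzyyz$77
  rot[3] = 79yzyyz$77x
  rot[4] = 9yzyyz$77x7
  rot[5] = yzyyz$77x79
  rot[6] = zyyz$77x79y
  rot[7] = yyz$77x79yz
  rot[8] = yz$77x79yzy
  rot[9] = z$77x79yzyy
  rot[10] = $77x79yzyyz
Sorted (with $ < everything):
  sorted[0] = $77x79yzyyz  (last char: 'z')
  sorted[1] = 77x79yzyyz$  (last char: '$')
  sorted[2] = 79yzyyz$77x  (last char: 'x')
  sorted[3] = 7x79yzyyz$7  (last char: '7')
  sorted[4] = 9yzyyz$77x7  (last char: '7')
  sorted[5] = x79yzyyz$77  (last char: '7')
  sorted[6] = yyz$77x79yz  (last char: 'z')
  sorted[7] = yz$77x79yzy  (last char: 'y')
  sorted[8] = yzyyz$77x79  (last char: '9')
  sorted[9] = z$77x79yzyy  (last char: 'y')
  sorted[10] = zyyz$77x79y  (last char: 'y')
Last column: z$x777zy9yy
Original string S is at sorted index 1

Answer: z$x777zy9yy
1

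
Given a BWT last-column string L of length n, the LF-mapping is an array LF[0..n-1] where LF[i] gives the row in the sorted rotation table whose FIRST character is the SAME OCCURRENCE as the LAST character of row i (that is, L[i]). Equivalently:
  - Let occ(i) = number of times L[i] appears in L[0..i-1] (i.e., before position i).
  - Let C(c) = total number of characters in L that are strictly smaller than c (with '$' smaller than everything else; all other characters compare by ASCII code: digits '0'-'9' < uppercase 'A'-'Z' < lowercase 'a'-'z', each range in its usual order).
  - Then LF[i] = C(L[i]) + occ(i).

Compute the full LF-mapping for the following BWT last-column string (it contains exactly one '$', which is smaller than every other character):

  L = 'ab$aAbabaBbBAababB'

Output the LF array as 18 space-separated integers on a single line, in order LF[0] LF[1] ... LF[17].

Answer: 6 12 0 7 1 13 8 14 9 3 15 4 2 10 16 11 17 5

Derivation:
Char counts: '$':1, 'A':2, 'B':3, 'a':6, 'b':6
C (first-col start): C('$')=0, C('A')=1, C('B')=3, C('a')=6, C('b')=12
L[0]='a': occ=0, LF[0]=C('a')+0=6+0=6
L[1]='b': occ=0, LF[1]=C('b')+0=12+0=12
L[2]='$': occ=0, LF[2]=C('$')+0=0+0=0
L[3]='a': occ=1, LF[3]=C('a')+1=6+1=7
L[4]='A': occ=0, LF[4]=C('A')+0=1+0=1
L[5]='b': occ=1, LF[5]=C('b')+1=12+1=13
L[6]='a': occ=2, LF[6]=C('a')+2=6+2=8
L[7]='b': occ=2, LF[7]=C('b')+2=12+2=14
L[8]='a': occ=3, LF[8]=C('a')+3=6+3=9
L[9]='B': occ=0, LF[9]=C('B')+0=3+0=3
L[10]='b': occ=3, LF[10]=C('b')+3=12+3=15
L[11]='B': occ=1, LF[11]=C('B')+1=3+1=4
L[12]='A': occ=1, LF[12]=C('A')+1=1+1=2
L[13]='a': occ=4, LF[13]=C('a')+4=6+4=10
L[14]='b': occ=4, LF[14]=C('b')+4=12+4=16
L[15]='a': occ=5, LF[15]=C('a')+5=6+5=11
L[16]='b': occ=5, LF[16]=C('b')+5=12+5=17
L[17]='B': occ=2, LF[17]=C('B')+2=3+2=5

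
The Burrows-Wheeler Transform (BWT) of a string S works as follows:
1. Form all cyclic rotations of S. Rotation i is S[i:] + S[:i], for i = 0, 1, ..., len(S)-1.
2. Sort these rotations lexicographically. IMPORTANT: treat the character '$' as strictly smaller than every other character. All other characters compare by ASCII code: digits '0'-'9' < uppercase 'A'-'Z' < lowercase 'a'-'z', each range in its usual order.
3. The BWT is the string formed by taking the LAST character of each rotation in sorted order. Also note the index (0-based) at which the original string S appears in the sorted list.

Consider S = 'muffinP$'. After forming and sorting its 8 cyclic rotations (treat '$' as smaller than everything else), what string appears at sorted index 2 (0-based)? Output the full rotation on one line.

All 8 rotations (rotation i = S[i:]+S[:i]):
  rot[0] = muffinP$
  rot[1] = uffinP$m
  rot[2] = ffinP$mu
  rot[3] = finP$muf
  rot[4] = inP$muff
  rot[5] = nP$muffi
  rot[6] = P$muffin
  rot[7] = $muffinP
Sorted (with $ < everything):
  sorted[0] = $muffinP
  sorted[1] = P$muffin
  sorted[2] = ffinP$mu
  sorted[3] = finP$muf
  sorted[4] = inP$muff
  sorted[5] = muffinP$
  sorted[6] = nP$muffi
  sorted[7] = uffinP$m
sorted[2] = ffinP$mu

Answer: ffinP$mu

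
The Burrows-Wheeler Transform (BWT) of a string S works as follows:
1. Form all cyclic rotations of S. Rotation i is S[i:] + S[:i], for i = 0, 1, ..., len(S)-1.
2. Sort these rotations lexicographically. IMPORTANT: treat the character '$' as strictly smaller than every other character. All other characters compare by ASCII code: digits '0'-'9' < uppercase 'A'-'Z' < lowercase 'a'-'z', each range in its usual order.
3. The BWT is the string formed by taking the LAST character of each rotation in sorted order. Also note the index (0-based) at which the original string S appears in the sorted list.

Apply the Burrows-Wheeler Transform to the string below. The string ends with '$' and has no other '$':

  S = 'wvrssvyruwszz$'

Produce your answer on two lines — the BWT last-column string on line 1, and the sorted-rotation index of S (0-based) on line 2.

Answer: zvyrswrwsu$vzs
10

Derivation:
All 14 rotations (rotation i = S[i:]+S[:i]):
  rot[0] = wvrssvyruwszz$
  rot[1] = vrssvyruwszz$w
  rot[2] = rssvyruwszz$wv
  rot[3] = ssvyruwszz$wvr
  rot[4] = svyruwszz$wvrs
  rot[5] = vyruwszz$wvrss
  rot[6] = yruwszz$wvrssv
  rot[7] = ruwszz$wvrssvy
  rot[8] = uwszz$wvrssvyr
  rot[9] = wszz$wvrssvyru
  rot[10] = szz$wvrssvyruw
  rot[11] = zz$wvrssvyruws
  rot[12] = z$wvrssvyruwsz
  rot[13] = $wvrssvyruwszz
Sorted (with $ < everything):
  sorted[0] = $wvrssvyruwszz  (last char: 'z')
  sorted[1] = rssvyruwszz$wv  (last char: 'v')
  sorted[2] = ruwszz$wvrssvy  (last char: 'y')
  sorted[3] = ssvyruwszz$wvr  (last char: 'r')
  sorted[4] = svyruwszz$wvrs  (last char: 's')
  sorted[5] = szz$wvrssvyruw  (last char: 'w')
  sorted[6] = uwszz$wvrssvyr  (last char: 'r')
  sorted[7] = vrssvyruwszz$w  (last char: 'w')
  sorted[8] = vyruwszz$wvrss  (last char: 's')
  sorted[9] = wszz$wvrssvyru  (last char: 'u')
  sorted[10] = wvrssvyruwszz$  (last char: '$')
  sorted[11] = yruwszz$wvrssv  (last char: 'v')
  sorted[12] = z$wvrssvyruwsz  (last char: 'z')
  sorted[13] = zz$wvrssvyruws  (last char: 's')
Last column: zvyrswrwsu$vzs
Original string S is at sorted index 10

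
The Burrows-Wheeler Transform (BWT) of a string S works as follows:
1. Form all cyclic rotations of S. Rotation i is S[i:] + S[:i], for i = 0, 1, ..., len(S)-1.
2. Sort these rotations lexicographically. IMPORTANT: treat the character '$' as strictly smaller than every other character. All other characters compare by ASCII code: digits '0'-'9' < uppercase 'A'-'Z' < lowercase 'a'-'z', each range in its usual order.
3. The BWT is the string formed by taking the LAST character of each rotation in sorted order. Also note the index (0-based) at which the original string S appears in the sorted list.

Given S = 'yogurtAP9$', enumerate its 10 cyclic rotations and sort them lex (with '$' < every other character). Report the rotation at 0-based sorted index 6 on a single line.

Answer: rtAP9$yogu

Derivation:
All 10 rotations (rotation i = S[i:]+S[:i]):
  rot[0] = yogurtAP9$
  rot[1] = ogurtAP9$y
  rot[2] = gurtAP9$yo
  rot[3] = urtAP9$yog
  rot[4] = rtAP9$yogu
  rot[5] = tAP9$yogur
  rot[6] = AP9$yogurt
  rot[7] = P9$yogurtA
  rot[8] = 9$yogurtAP
  rot[9] = $yogurtAP9
Sorted (with $ < everything):
  sorted[0] = $yogurtAP9
  sorted[1] = 9$yogurtAP
  sorted[2] = AP9$yogurt
  sorted[3] = P9$yogurtA
  sorted[4] = gurtAP9$yo
  sorted[5] = ogurtAP9$y
  sorted[6] = rtAP9$yogu
  sorted[7] = tAP9$yogur
  sorted[8] = urtAP9$yog
  sorted[9] = yogurtAP9$
sorted[6] = rtAP9$yogu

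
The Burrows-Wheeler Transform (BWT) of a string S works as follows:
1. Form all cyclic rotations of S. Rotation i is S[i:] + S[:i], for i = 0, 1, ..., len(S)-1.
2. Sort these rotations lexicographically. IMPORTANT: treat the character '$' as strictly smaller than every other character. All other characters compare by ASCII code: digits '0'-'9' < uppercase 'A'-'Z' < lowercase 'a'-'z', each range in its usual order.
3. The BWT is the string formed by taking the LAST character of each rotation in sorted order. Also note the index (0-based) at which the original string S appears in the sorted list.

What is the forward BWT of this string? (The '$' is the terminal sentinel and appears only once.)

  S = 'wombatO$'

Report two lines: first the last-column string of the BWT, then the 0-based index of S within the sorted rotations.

All 8 rotations (rotation i = S[i:]+S[:i]):
  rot[0] = wombatO$
  rot[1] = ombatO$w
  rot[2] = mbatO$wo
  rot[3] = batO$wom
  rot[4] = atO$womb
  rot[5] = tO$womba
  rot[6] = O$wombat
  rot[7] = $wombatO
Sorted (with $ < everything):
  sorted[0] = $wombatO  (last char: 'O')
  sorted[1] = O$wombat  (last char: 't')
  sorted[2] = atO$womb  (last char: 'b')
  sorted[3] = batO$wom  (last char: 'm')
  sorted[4] = mbatO$wo  (last char: 'o')
  sorted[5] = ombatO$w  (last char: 'w')
  sorted[6] = tO$womba  (last char: 'a')
  sorted[7] = wombatO$  (last char: '$')
Last column: Otbmowa$
Original string S is at sorted index 7

Answer: Otbmowa$
7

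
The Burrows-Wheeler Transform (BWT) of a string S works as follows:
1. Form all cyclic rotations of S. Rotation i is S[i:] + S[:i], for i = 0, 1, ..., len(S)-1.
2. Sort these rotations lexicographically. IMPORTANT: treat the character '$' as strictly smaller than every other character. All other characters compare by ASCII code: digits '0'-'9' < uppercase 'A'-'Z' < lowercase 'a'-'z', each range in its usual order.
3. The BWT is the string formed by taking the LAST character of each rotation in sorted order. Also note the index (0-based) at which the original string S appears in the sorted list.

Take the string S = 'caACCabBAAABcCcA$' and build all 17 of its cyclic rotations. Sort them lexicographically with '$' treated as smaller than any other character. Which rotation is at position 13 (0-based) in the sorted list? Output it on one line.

Answer: bBAAABcCcA$caACCa

Derivation:
All 17 rotations (rotation i = S[i:]+S[:i]):
  rot[0] = caACCabBAAABcCcA$
  rot[1] = aACCabBAAABcCcA$c
  rot[2] = ACCabBAAABcCcA$ca
  rot[3] = CCabBAAABcCcA$caA
  rot[4] = CabBAAABcCcA$caAC
  rot[5] = abBAAABcCcA$caACC
  rot[6] = bBAAABcCcA$caACCa
  rot[7] = BAAABcCcA$caACCab
  rot[8] = AAABcCcA$caACCabB
  rot[9] = AABcCcA$caACCabBA
  rot[10] = ABcCcA$caACCabBAA
  rot[11] = BcCcA$caACCabBAAA
  rot[12] = cCcA$caACCabBAAAB
  rot[13] = CcA$caACCabBAAABc
  rot[14] = cA$caACCabBAAABcC
  rot[15] = A$caACCabBAAABcCc
  rot[16] = $caACCabBAAABcCcA
Sorted (with $ < everything):
  sorted[0] = $caACCabBAAABcCcA
  sorted[1] = A$caACCabBAAABcCc
  sorted[2] = AAABcCcA$caACCabB
  sorted[3] = AABcCcA$caACCabBA
  sorted[4] = ABcCcA$caACCabBAA
  sorted[5] = ACCabBAAABcCcA$ca
  sorted[6] = BAAABcCcA$caACCab
  sorted[7] = BcCcA$caACCabBAAA
  sorted[8] = CCabBAAABcCcA$caA
  sorted[9] = CabBAAABcCcA$caAC
  sorted[10] = CcA$caACCabBAAABc
  sorted[11] = aACCabBAAABcCcA$c
  sorted[12] = abBAAABcCcA$caACC
  sorted[13] = bBAAABcCcA$caACCa
  sorted[14] = cA$caACCabBAAABcC
  sorted[15] = cCcA$caACCabBAAAB
  sorted[16] = caACCabBAAABcCcA$
sorted[13] = bBAAABcCcA$caACCa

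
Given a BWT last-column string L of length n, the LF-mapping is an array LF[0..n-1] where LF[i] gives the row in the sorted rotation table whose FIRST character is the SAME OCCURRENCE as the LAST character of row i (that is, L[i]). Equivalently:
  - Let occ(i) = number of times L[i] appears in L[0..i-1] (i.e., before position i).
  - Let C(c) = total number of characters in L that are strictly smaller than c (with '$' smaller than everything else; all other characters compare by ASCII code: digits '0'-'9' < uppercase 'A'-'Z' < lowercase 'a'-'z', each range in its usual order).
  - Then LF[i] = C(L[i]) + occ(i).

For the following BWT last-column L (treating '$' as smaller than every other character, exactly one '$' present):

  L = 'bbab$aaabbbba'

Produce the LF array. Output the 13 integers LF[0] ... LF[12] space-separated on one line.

Answer: 6 7 1 8 0 2 3 4 9 10 11 12 5

Derivation:
Char counts: '$':1, 'a':5, 'b':7
C (first-col start): C('$')=0, C('a')=1, C('b')=6
L[0]='b': occ=0, LF[0]=C('b')+0=6+0=6
L[1]='b': occ=1, LF[1]=C('b')+1=6+1=7
L[2]='a': occ=0, LF[2]=C('a')+0=1+0=1
L[3]='b': occ=2, LF[3]=C('b')+2=6+2=8
L[4]='$': occ=0, LF[4]=C('$')+0=0+0=0
L[5]='a': occ=1, LF[5]=C('a')+1=1+1=2
L[6]='a': occ=2, LF[6]=C('a')+2=1+2=3
L[7]='a': occ=3, LF[7]=C('a')+3=1+3=4
L[8]='b': occ=3, LF[8]=C('b')+3=6+3=9
L[9]='b': occ=4, LF[9]=C('b')+4=6+4=10
L[10]='b': occ=5, LF[10]=C('b')+5=6+5=11
L[11]='b': occ=6, LF[11]=C('b')+6=6+6=12
L[12]='a': occ=4, LF[12]=C('a')+4=1+4=5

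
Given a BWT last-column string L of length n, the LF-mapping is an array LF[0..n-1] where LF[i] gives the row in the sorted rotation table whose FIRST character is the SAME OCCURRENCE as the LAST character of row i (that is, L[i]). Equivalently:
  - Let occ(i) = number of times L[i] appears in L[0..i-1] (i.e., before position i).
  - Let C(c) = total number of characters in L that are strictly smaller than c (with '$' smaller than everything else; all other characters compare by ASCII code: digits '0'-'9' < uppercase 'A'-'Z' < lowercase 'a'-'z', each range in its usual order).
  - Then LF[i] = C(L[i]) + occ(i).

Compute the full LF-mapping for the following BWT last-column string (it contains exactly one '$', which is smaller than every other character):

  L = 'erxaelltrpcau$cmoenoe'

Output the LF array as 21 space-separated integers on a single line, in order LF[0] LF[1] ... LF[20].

Char counts: '$':1, 'a':2, 'c':2, 'e':4, 'l':2, 'm':1, 'n':1, 'o':2, 'p':1, 'r':2, 't':1, 'u':1, 'x':1
C (first-col start): C('$')=0, C('a')=1, C('c')=3, C('e')=5, C('l')=9, C('m')=11, C('n')=12, C('o')=13, C('p')=15, C('r')=16, C('t')=18, C('u')=19, C('x')=20
L[0]='e': occ=0, LF[0]=C('e')+0=5+0=5
L[1]='r': occ=0, LF[1]=C('r')+0=16+0=16
L[2]='x': occ=0, LF[2]=C('x')+0=20+0=20
L[3]='a': occ=0, LF[3]=C('a')+0=1+0=1
L[4]='e': occ=1, LF[4]=C('e')+1=5+1=6
L[5]='l': occ=0, LF[5]=C('l')+0=9+0=9
L[6]='l': occ=1, LF[6]=C('l')+1=9+1=10
L[7]='t': occ=0, LF[7]=C('t')+0=18+0=18
L[8]='r': occ=1, LF[8]=C('r')+1=16+1=17
L[9]='p': occ=0, LF[9]=C('p')+0=15+0=15
L[10]='c': occ=0, LF[10]=C('c')+0=3+0=3
L[11]='a': occ=1, LF[11]=C('a')+1=1+1=2
L[12]='u': occ=0, LF[12]=C('u')+0=19+0=19
L[13]='$': occ=0, LF[13]=C('$')+0=0+0=0
L[14]='c': occ=1, LF[14]=C('c')+1=3+1=4
L[15]='m': occ=0, LF[15]=C('m')+0=11+0=11
L[16]='o': occ=0, LF[16]=C('o')+0=13+0=13
L[17]='e': occ=2, LF[17]=C('e')+2=5+2=7
L[18]='n': occ=0, LF[18]=C('n')+0=12+0=12
L[19]='o': occ=1, LF[19]=C('o')+1=13+1=14
L[20]='e': occ=3, LF[20]=C('e')+3=5+3=8

Answer: 5 16 20 1 6 9 10 18 17 15 3 2 19 0 4 11 13 7 12 14 8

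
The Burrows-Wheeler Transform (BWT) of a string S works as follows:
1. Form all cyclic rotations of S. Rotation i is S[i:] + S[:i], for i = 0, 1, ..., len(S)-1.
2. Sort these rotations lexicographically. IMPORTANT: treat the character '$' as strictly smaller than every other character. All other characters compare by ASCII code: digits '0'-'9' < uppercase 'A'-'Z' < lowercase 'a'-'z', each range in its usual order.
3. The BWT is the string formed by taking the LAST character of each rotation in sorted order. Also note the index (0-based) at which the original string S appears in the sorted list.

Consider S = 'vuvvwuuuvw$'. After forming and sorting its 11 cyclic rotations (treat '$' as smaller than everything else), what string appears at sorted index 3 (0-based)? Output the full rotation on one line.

All 11 rotations (rotation i = S[i:]+S[:i]):
  rot[0] = vuvvwuuuvw$
  rot[1] = uvvwuuuvw$v
  rot[2] = vvwuuuvw$vu
  rot[3] = vwuuuvw$vuv
  rot[4] = wuuuvw$vuvv
  rot[5] = uuuvw$vuvvw
  rot[6] = uuvw$vuvvwu
  rot[7] = uvw$vuvvwuu
  rot[8] = vw$vuvvwuuu
  rot[9] = w$vuvvwuuuv
  rot[10] = $vuvvwuuuvw
Sorted (with $ < everything):
  sorted[0] = $vuvvwuuuvw
  sorted[1] = uuuvw$vuvvw
  sorted[2] = uuvw$vuvvwu
  sorted[3] = uvvwuuuvw$v
  sorted[4] = uvw$vuvvwuu
  sorted[5] = vuvvwuuuvw$
  sorted[6] = vvwuuuvw$vu
  sorted[7] = vw$vuvvwuuu
  sorted[8] = vwuuuvw$vuv
  sorted[9] = w$vuvvwuuuv
  sorted[10] = wuuuvw$vuvv
sorted[3] = uvvwuuuvw$v

Answer: uvvwuuuvw$v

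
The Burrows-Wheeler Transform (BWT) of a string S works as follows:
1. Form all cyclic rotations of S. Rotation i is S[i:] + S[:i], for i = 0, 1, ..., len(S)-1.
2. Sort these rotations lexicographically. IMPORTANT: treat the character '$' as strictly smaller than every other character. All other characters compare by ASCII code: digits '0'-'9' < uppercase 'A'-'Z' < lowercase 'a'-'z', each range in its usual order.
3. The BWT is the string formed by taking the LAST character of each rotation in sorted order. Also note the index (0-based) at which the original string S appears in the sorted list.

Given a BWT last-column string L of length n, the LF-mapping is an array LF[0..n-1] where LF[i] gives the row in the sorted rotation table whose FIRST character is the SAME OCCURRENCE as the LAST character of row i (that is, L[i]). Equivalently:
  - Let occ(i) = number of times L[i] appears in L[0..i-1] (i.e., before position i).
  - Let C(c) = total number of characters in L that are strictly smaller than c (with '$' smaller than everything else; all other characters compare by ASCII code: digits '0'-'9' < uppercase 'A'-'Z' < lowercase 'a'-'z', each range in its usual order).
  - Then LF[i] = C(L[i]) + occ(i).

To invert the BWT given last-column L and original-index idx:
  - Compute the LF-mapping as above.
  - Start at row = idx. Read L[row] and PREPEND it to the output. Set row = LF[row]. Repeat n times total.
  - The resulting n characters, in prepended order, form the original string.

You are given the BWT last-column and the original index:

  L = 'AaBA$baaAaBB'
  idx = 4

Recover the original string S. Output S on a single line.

LF mapping: 1 7 4 2 0 11 8 9 3 10 5 6
Walk LF starting at row 4, prepending L[row]:
  step 1: row=4, L[4]='$', prepend. Next row=LF[4]=0
  step 2: row=0, L[0]='A', prepend. Next row=LF[0]=1
  step 3: row=1, L[1]='a', prepend. Next row=LF[1]=7
  step 4: row=7, L[7]='a', prepend. Next row=LF[7]=9
  step 5: row=9, L[9]='a', prepend. Next row=LF[9]=10
  step 6: row=10, L[10]='B', prepend. Next row=LF[10]=5
  step 7: row=5, L[5]='b', prepend. Next row=LF[5]=11
  step 8: row=11, L[11]='B', prepend. Next row=LF[11]=6
  step 9: row=6, L[6]='a', prepend. Next row=LF[6]=8
  step 10: row=8, L[8]='A', prepend. Next row=LF[8]=3
  step 11: row=3, L[3]='A', prepend. Next row=LF[3]=2
  step 12: row=2, L[2]='B', prepend. Next row=LF[2]=4
Reversed output: BAAaBbBaaaA$

Answer: BAAaBbBaaaA$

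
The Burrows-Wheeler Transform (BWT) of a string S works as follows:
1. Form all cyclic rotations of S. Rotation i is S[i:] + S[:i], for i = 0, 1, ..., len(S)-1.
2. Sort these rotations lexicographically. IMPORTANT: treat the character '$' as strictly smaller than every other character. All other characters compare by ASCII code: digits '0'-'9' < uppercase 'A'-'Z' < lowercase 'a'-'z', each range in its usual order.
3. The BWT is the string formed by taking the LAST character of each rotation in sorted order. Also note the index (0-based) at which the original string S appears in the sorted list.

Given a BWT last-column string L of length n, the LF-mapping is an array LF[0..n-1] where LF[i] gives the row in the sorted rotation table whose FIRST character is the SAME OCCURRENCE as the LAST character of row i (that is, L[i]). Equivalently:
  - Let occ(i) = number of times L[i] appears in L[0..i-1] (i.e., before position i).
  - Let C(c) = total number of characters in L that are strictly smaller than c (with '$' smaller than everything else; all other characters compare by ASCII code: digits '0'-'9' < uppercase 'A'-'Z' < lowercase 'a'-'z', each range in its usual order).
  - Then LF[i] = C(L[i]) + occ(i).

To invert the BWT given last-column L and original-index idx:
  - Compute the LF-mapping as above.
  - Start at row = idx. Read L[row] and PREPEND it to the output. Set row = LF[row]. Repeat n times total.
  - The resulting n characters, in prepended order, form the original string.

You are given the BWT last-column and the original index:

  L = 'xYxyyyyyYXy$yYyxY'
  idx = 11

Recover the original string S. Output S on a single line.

Answer: yYyyyYyxYXyYxyyx$

Derivation:
LF mapping: 6 2 7 9 10 11 12 13 3 1 14 0 15 4 16 8 5
Walk LF starting at row 11, prepending L[row]:
  step 1: row=11, L[11]='$', prepend. Next row=LF[11]=0
  step 2: row=0, L[0]='x', prepend. Next row=LF[0]=6
  step 3: row=6, L[6]='y', prepend. Next row=LF[6]=12
  step 4: row=12, L[12]='y', prepend. Next row=LF[12]=15
  step 5: row=15, L[15]='x', prepend. Next row=LF[15]=8
  step 6: row=8, L[8]='Y', prepend. Next row=LF[8]=3
  step 7: row=3, L[3]='y', prepend. Next row=LF[3]=9
  step 8: row=9, L[9]='X', prepend. Next row=LF[9]=1
  step 9: row=1, L[1]='Y', prepend. Next row=LF[1]=2
  step 10: row=2, L[2]='x', prepend. Next row=LF[2]=7
  step 11: row=7, L[7]='y', prepend. Next row=LF[7]=13
  step 12: row=13, L[13]='Y', prepend. Next row=LF[13]=4
  step 13: row=4, L[4]='y', prepend. Next row=LF[4]=10
  step 14: row=10, L[10]='y', prepend. Next row=LF[10]=14
  step 15: row=14, L[14]='y', prepend. Next row=LF[14]=16
  step 16: row=16, L[16]='Y', prepend. Next row=LF[16]=5
  step 17: row=5, L[5]='y', prepend. Next row=LF[5]=11
Reversed output: yYyyyYyxYXyYxyyx$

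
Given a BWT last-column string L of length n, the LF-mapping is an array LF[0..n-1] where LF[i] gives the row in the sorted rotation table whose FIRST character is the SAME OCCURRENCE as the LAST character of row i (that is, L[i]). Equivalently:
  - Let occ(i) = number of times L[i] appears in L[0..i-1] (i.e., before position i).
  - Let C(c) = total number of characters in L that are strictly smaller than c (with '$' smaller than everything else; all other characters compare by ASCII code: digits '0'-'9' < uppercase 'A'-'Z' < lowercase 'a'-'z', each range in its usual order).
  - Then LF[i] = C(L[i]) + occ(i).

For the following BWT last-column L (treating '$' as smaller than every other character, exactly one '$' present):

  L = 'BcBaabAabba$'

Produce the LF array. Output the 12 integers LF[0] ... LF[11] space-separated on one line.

Answer: 2 11 3 4 5 8 1 6 9 10 7 0

Derivation:
Char counts: '$':1, 'A':1, 'B':2, 'a':4, 'b':3, 'c':1
C (first-col start): C('$')=0, C('A')=1, C('B')=2, C('a')=4, C('b')=8, C('c')=11
L[0]='B': occ=0, LF[0]=C('B')+0=2+0=2
L[1]='c': occ=0, LF[1]=C('c')+0=11+0=11
L[2]='B': occ=1, LF[2]=C('B')+1=2+1=3
L[3]='a': occ=0, LF[3]=C('a')+0=4+0=4
L[4]='a': occ=1, LF[4]=C('a')+1=4+1=5
L[5]='b': occ=0, LF[5]=C('b')+0=8+0=8
L[6]='A': occ=0, LF[6]=C('A')+0=1+0=1
L[7]='a': occ=2, LF[7]=C('a')+2=4+2=6
L[8]='b': occ=1, LF[8]=C('b')+1=8+1=9
L[9]='b': occ=2, LF[9]=C('b')+2=8+2=10
L[10]='a': occ=3, LF[10]=C('a')+3=4+3=7
L[11]='$': occ=0, LF[11]=C('$')+0=0+0=0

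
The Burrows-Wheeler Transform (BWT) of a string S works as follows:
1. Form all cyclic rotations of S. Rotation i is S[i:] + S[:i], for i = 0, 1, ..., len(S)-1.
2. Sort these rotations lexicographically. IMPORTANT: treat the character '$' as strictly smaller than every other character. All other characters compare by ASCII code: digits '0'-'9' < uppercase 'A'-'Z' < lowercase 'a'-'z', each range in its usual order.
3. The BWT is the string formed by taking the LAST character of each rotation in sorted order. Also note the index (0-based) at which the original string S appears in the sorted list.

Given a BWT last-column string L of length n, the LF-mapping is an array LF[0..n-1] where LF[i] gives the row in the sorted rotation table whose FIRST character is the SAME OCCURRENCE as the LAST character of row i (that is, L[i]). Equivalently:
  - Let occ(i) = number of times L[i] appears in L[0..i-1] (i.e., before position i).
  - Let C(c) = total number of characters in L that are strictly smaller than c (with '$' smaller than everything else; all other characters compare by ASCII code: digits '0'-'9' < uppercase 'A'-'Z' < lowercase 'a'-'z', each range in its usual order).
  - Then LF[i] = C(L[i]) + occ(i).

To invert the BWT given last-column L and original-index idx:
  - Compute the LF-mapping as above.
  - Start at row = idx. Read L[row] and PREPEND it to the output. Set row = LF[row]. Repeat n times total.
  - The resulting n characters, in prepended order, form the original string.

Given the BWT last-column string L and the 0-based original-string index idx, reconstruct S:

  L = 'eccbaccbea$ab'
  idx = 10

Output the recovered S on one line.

Answer: cbecacbcabae$

Derivation:
LF mapping: 11 7 8 4 1 9 10 5 12 2 0 3 6
Walk LF starting at row 10, prepending L[row]:
  step 1: row=10, L[10]='$', prepend. Next row=LF[10]=0
  step 2: row=0, L[0]='e', prepend. Next row=LF[0]=11
  step 3: row=11, L[11]='a', prepend. Next row=LF[11]=3
  step 4: row=3, L[3]='b', prepend. Next row=LF[3]=4
  step 5: row=4, L[4]='a', prepend. Next row=LF[4]=1
  step 6: row=1, L[1]='c', prepend. Next row=LF[1]=7
  step 7: row=7, L[7]='b', prepend. Next row=LF[7]=5
  step 8: row=5, L[5]='c', prepend. Next row=LF[5]=9
  step 9: row=9, L[9]='a', prepend. Next row=LF[9]=2
  step 10: row=2, L[2]='c', prepend. Next row=LF[2]=8
  step 11: row=8, L[8]='e', prepend. Next row=LF[8]=12
  step 12: row=12, L[12]='b', prepend. Next row=LF[12]=6
  step 13: row=6, L[6]='c', prepend. Next row=LF[6]=10
Reversed output: cbecacbcabae$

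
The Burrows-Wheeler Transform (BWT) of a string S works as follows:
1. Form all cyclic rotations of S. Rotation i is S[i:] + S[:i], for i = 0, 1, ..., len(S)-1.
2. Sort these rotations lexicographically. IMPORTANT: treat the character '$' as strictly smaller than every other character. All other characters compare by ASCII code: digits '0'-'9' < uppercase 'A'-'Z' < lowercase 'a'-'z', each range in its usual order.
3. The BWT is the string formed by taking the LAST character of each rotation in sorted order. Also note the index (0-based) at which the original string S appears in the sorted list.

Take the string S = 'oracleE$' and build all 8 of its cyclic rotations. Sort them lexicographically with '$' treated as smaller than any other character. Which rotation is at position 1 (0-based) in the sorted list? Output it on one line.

All 8 rotations (rotation i = S[i:]+S[:i]):
  rot[0] = oracleE$
  rot[1] = racleE$o
  rot[2] = acleE$or
  rot[3] = cleE$ora
  rot[4] = leE$orac
  rot[5] = eE$oracl
  rot[6] = E$oracle
  rot[7] = $oracleE
Sorted (with $ < everything):
  sorted[0] = $oracleE
  sorted[1] = E$oracle
  sorted[2] = acleE$or
  sorted[3] = cleE$ora
  sorted[4] = eE$oracl
  sorted[5] = leE$orac
  sorted[6] = oracleE$
  sorted[7] = racleE$o
sorted[1] = E$oracle

Answer: E$oracle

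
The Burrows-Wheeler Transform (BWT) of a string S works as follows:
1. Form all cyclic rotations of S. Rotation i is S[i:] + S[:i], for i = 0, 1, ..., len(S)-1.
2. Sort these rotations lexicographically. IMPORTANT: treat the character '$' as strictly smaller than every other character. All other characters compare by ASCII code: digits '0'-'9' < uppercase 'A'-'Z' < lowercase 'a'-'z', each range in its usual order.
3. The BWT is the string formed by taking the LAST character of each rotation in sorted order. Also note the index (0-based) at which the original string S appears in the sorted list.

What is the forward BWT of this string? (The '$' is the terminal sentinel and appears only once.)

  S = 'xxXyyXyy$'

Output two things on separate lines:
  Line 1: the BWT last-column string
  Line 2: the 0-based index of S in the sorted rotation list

All 9 rotations (rotation i = S[i:]+S[:i]):
  rot[0] = xxXyyXyy$
  rot[1] = xXyyXyy$x
  rot[2] = XyyXyy$xx
  rot[3] = yyXyy$xxX
  rot[4] = yXyy$xxXy
  rot[5] = Xyy$xxXyy
  rot[6] = yy$xxXyyX
  rot[7] = y$xxXyyXy
  rot[8] = $xxXyyXyy
Sorted (with $ < everything):
  sorted[0] = $xxXyyXyy  (last char: 'y')
  sorted[1] = Xyy$xxXyy  (last char: 'y')
  sorted[2] = XyyXyy$xx  (last char: 'x')
  sorted[3] = xXyyXyy$x  (last char: 'x')
  sorted[4] = xxXyyXyy$  (last char: '$')
  sorted[5] = y$xxXyyXy  (last char: 'y')
  sorted[6] = yXyy$xxXy  (last char: 'y')
  sorted[7] = yy$xxXyyX  (last char: 'X')
  sorted[8] = yyXyy$xxX  (last char: 'X')
Last column: yyxx$yyXX
Original string S is at sorted index 4

Answer: yyxx$yyXX
4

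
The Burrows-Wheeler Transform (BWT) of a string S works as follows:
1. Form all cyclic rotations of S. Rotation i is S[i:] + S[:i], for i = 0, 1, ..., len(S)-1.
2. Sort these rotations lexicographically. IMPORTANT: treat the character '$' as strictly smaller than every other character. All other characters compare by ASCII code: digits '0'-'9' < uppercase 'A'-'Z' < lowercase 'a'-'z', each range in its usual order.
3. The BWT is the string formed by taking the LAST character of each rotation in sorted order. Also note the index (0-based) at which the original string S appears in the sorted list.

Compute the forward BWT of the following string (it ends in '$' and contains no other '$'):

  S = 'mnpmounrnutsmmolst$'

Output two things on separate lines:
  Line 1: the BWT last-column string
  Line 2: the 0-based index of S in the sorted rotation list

All 19 rotations (rotation i = S[i:]+S[:i]):
  rot[0] = mnpmounrnutsmmolst$
  rot[1] = npmounrnutsmmolst$m
  rot[2] = pmounrnutsmmolst$mn
  rot[3] = mounrnutsmmolst$mnp
  rot[4] = ounrnutsmmolst$mnpm
  rot[5] = unrnutsmmolst$mnpmo
  rot[6] = nrnutsmmolst$mnpmou
  rot[7] = rnutsmmolst$mnpmoun
  rot[8] = nutsmmolst$mnpmounr
  rot[9] = utsmmolst$mnpmounrn
  rot[10] = tsmmolst$mnpmounrnu
  rot[11] = smmolst$mnpmounrnut
  rot[12] = mmolst$mnpmounrnuts
  rot[13] = molst$mnpmounrnutsm
  rot[14] = olst$mnpmounrnutsmm
  rot[15] = lst$mnpmounrnutsmmo
  rot[16] = st$mnpmounrnutsmmol
  rot[17] = t$mnpmounrnutsmmols
  rot[18] = $mnpmounrnutsmmolst
Sorted (with $ < everything):
  sorted[0] = $mnpmounrnutsmmolst  (last char: 't')
  sorted[1] = lst$mnpmounrnutsmmo  (last char: 'o')
  sorted[2] = mmolst$mnpmounrnuts  (last char: 's')
  sorted[3] = mnpmounrnutsmmolst$  (last char: '$')
  sorted[4] = molst$mnpmounrnutsm  (last char: 'm')
  sorted[5] = mounrnutsmmolst$mnp  (last char: 'p')
  sorted[6] = npmounrnutsmmolst$m  (last char: 'm')
  sorted[7] = nrnutsmmolst$mnpmou  (last char: 'u')
  sorted[8] = nutsmmolst$mnpmounr  (last char: 'r')
  sorted[9] = olst$mnpmounrnutsmm  (last char: 'm')
  sorted[10] = ounrnutsmmolst$mnpm  (last char: 'm')
  sorted[11] = pmounrnutsmmolst$mn  (last char: 'n')
  sorted[12] = rnutsmmolst$mnpmoun  (last char: 'n')
  sorted[13] = smmolst$mnpmounrnut  (last char: 't')
  sorted[14] = st$mnpmounrnutsmmol  (last char: 'l')
  sorted[15] = t$mnpmounrnutsmmols  (last char: 's')
  sorted[16] = tsmmolst$mnpmounrnu  (last char: 'u')
  sorted[17] = unrnutsmmolst$mnpmo  (last char: 'o')
  sorted[18] = utsmmolst$mnpmounrn  (last char: 'n')
Last column: tos$mpmurmmnntlsuon
Original string S is at sorted index 3

Answer: tos$mpmurmmnntlsuon
3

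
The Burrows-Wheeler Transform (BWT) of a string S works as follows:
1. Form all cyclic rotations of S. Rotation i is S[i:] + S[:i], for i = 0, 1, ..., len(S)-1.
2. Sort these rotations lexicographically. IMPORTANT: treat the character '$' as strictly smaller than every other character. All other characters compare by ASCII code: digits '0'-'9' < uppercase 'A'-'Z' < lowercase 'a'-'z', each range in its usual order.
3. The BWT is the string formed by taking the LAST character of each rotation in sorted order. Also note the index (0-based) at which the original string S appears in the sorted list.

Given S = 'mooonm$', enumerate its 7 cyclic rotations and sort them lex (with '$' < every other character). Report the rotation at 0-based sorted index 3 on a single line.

Answer: nm$mooo

Derivation:
All 7 rotations (rotation i = S[i:]+S[:i]):
  rot[0] = mooonm$
  rot[1] = ooonm$m
  rot[2] = oonm$mo
  rot[3] = onm$moo
  rot[4] = nm$mooo
  rot[5] = m$mooon
  rot[6] = $mooonm
Sorted (with $ < everything):
  sorted[0] = $mooonm
  sorted[1] = m$mooon
  sorted[2] = mooonm$
  sorted[3] = nm$mooo
  sorted[4] = onm$moo
  sorted[5] = oonm$mo
  sorted[6] = ooonm$m
sorted[3] = nm$mooo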